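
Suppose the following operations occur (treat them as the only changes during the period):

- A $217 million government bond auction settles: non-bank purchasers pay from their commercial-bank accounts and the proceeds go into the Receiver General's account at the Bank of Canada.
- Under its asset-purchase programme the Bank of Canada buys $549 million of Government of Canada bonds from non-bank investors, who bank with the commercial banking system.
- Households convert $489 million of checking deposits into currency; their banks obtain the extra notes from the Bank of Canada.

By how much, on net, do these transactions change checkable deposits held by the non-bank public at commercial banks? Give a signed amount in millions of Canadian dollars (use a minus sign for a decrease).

Bank of Canada balance sheet:
  Assets:      Securities +$549M
  Liabilities: Bank reserves −$157M, Currency in circulation +$489M, Government deposits +$217M
Commercial banking system:
  Assets:      Reserves at CB −$157M
  Liabilities: Checkable deposits −$157M
So the change in checkable deposits held by the non-bank public at commercial banks is -$157 million.

-$157 million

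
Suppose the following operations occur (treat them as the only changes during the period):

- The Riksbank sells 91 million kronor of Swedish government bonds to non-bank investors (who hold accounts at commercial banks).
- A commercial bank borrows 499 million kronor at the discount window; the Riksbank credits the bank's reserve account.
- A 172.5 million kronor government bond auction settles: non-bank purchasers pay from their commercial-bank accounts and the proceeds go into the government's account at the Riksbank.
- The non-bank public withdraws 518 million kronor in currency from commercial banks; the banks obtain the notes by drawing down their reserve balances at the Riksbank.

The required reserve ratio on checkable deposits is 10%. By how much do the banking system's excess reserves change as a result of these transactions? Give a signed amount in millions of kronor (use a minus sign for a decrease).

Asset sale (to non-banks) 91 million kronor: reserves −91M, deposits −91M.
Discount-window loan 499 million kronor: reserves +499M, deposits 0.
Government account inflow 172.5 million kronor: reserves −172.5M, deposits −172.5M.
Currency withdrawal 518 million kronor: reserves −518M, deposits −518M.
Totals: Δreserves = −282.5M, Δdeposits = −781.5M.
Δrequired reserves = 10% × −781.5M = −78.15M.
Δexcess reserves = Δreserves − Δrequired = −282.5M − (−78.15M) = -204.35 million.

-204.35 million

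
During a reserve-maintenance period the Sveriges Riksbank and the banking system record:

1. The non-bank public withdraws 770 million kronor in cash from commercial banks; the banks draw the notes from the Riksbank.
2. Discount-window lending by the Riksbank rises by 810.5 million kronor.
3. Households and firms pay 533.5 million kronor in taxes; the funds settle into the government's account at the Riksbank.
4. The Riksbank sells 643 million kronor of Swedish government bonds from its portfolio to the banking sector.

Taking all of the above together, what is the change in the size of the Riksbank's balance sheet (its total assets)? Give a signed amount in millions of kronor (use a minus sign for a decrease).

+167.5 million

Currency withdrawal 770 million kronor: only the composition of liabilities changes → 0.
Discount-window loan 810.5 million kronor: a Riksbank asset is acquired → +810.5M.
Government account inflow 533.5 million kronor: only the composition of liabilities changes → 0.
OMO sale (to banks) 643 million kronor: a Riksbank asset is shed → −643M.
Net: 0 + 810.5 + 0 − 643 = +167.5 million.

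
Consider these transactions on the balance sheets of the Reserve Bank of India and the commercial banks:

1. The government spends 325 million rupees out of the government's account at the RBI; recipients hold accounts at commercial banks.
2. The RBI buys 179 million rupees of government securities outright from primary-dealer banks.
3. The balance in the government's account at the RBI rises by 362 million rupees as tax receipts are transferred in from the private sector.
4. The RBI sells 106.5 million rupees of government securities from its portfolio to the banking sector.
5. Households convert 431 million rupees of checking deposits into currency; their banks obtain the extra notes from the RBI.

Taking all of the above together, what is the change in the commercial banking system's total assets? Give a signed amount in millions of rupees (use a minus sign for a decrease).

-468 million

Government spending 325 million rupees: bank balance sheets expand → +325M.
OMO purchase (from banks) 179 million rupees: just an asset swap on bank balance sheets → 0.
Government account inflow 362 million rupees: bank balance sheets shrink → −362M.
OMO sale (to banks) 106.5 million rupees: just an asset swap on bank balance sheets → 0.
Currency withdrawal 431 million rupees: bank balance sheets shrink → −431M.
Net: 325 + 0 − 362 + 0 − 431 = -468 million.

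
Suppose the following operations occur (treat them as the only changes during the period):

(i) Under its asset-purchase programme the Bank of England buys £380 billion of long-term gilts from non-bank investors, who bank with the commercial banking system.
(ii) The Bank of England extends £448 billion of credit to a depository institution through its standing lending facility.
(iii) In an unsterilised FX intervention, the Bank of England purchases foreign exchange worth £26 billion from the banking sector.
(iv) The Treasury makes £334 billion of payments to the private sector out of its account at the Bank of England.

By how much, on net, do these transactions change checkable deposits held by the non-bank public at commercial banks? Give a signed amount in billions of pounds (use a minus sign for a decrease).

+£714 billion

Bank of England balance sheet:
  Assets:      Securities +£380B, Loans to banks +£448B, Foreign assets +£26B
  Liabilities: Bank reserves +£1188B, Government deposits −£334B
Commercial banking system:
  Assets:      Reserves at CB +£1188B, Foreign assets −£26B
  Liabilities: Checkable deposits +£714B, Borrowings from CB +£448B
So the change in checkable deposits held by the non-bank public at commercial banks is +£714 billion.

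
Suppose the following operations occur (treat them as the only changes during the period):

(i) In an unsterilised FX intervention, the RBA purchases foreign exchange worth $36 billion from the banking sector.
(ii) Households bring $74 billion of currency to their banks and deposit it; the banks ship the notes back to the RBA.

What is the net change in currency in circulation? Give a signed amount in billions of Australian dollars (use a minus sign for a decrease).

RBA balance sheet:
  Assets:      Foreign assets +$36B
  Liabilities: Bank reserves +$110B, Currency in circulation −$74B
So the change in currency in circulation is -$74 billion.

-$74 billion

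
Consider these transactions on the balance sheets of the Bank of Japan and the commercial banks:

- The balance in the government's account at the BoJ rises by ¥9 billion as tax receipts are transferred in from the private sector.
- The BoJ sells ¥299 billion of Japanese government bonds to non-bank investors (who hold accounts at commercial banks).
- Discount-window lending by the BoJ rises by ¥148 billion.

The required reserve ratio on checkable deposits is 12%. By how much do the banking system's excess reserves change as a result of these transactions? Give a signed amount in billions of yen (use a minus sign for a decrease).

Government account inflow ¥9 billion: reserves −¥9B, deposits −¥9B.
Asset sale (to non-banks) ¥299 billion: reserves −¥299B, deposits −¥299B.
Discount-window loan ¥148 billion: reserves +¥148B, deposits 0.
Totals: Δreserves = −¥160B, Δdeposits = −¥308B.
Δrequired reserves = 12% × −¥308B = −¥36.96B.
Δexcess reserves = Δreserves − Δrequired = −¥160B − (−¥36.96B) = -¥123.04 billion.

-¥123.04 billion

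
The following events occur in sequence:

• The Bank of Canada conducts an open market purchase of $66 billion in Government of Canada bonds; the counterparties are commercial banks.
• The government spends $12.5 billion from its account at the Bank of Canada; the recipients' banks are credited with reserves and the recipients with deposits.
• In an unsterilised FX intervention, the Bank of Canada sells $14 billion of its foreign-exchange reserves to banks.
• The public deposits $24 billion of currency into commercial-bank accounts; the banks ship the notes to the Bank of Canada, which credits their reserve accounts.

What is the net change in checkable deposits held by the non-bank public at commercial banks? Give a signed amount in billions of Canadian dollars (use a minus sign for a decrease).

+$36.5 billion

Bank of Canada balance sheet:
  Assets:      Securities +$66B, Foreign assets −$14B
  Liabilities: Bank reserves +$88.5B, Currency in circulation −$24B, Government deposits −$12.5B
Commercial banking system:
  Assets:      Reserves at CB +$88.5B, Securities −$66B, Foreign assets +$14B
  Liabilities: Checkable deposits +$36.5B
So the change in checkable deposits held by the non-bank public at commercial banks is +$36.5 billion.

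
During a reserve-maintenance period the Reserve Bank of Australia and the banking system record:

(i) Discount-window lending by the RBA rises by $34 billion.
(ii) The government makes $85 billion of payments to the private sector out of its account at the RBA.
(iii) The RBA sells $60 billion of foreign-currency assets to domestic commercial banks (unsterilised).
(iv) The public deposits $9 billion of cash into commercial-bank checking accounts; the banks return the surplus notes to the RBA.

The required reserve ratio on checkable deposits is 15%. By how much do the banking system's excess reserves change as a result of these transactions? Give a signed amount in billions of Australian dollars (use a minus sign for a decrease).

Discount-window loan $34 billion: reserves +$34B, deposits 0.
Government spending $85 billion: reserves +$85B, deposits +$85B.
FX sale $60 billion: reserves −$60B, deposits 0.
Currency deposit $9 billion: reserves +$9B, deposits +$9B.
Totals: Δreserves = +$68B, Δdeposits = +$94B.
Δrequired reserves = 15% × +$94B = +$14.1B.
Δexcess reserves = Δreserves − Δrequired = +$68B − (+$14.1B) = +$53.9 billion.

+$53.9 billion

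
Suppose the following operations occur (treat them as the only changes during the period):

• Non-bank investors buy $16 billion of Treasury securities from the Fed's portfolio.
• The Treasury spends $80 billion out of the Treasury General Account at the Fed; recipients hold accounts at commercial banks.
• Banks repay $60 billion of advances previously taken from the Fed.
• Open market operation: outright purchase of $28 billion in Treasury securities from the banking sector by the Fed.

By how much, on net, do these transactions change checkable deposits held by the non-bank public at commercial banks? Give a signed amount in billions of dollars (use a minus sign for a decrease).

Fed balance sheet:
  Assets:      Securities +$12B, Loans to banks −$60B
  Liabilities: Bank reserves +$32B, Government deposits −$80B
Commercial banking system:
  Assets:      Reserves at CB +$32B, Securities −$28B
  Liabilities: Checkable deposits +$64B, Borrowings from CB −$60B
So the change in checkable deposits held by the non-bank public at commercial banks is +$64 billion.

+$64 billion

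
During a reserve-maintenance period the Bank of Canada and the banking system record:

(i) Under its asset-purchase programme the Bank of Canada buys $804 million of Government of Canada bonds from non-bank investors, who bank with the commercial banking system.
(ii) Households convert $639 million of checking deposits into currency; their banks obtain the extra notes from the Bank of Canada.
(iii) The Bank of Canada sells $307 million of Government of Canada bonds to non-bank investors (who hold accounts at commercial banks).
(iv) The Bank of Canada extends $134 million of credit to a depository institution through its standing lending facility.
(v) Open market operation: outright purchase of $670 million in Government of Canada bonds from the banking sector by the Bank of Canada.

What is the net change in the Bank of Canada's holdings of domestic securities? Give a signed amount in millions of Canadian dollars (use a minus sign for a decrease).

Asset purchase (from non-banks) $804 million: securities added to the Bank of Canada's portfolio → +$804M.
Currency withdrawal $639 million: the Bank of Canada's securities portfolio is untouched → 0.
Asset sale (to non-banks) $307 million: securities removed from the Bank of Canada's portfolio → −$307M.
Discount-window loan $134 million: the Bank of Canada's securities portfolio is untouched → 0.
OMO purchase (from banks) $670 million: securities added to the Bank of Canada's portfolio → +$670M.
Net: 804 + 0 − 307 + 0 + 670 = +$1167 million.

+$1167 million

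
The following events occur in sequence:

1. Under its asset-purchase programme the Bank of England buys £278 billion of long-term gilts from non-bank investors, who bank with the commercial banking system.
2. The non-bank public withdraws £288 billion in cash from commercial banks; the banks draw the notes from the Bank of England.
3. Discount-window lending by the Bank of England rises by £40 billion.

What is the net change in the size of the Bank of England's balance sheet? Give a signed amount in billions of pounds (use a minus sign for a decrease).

Asset purchase (from non-banks) £278 billion: a Bank of England asset is acquired → +£278B.
Currency withdrawal £288 billion: only the composition of liabilities changes → 0.
Discount-window loan £40 billion: a Bank of England asset is acquired → +£40B.
Net: 278 + 0 + 40 = +£318 billion.

+£318 billion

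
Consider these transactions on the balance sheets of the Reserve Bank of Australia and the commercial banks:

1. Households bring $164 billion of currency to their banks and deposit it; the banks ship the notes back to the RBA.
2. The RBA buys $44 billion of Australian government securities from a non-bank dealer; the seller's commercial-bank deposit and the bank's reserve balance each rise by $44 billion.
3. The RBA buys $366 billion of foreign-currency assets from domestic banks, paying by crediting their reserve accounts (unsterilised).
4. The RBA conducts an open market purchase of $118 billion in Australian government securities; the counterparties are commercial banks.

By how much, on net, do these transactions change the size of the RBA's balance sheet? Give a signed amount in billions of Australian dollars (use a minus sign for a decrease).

RBA balance sheet:
  Assets:      Securities +$162B, Foreign assets +$366B
  Liabilities: Bank reserves +$692B, Currency in circulation −$164B
Change in total RBA assets = +$528 billion.

+$528 billion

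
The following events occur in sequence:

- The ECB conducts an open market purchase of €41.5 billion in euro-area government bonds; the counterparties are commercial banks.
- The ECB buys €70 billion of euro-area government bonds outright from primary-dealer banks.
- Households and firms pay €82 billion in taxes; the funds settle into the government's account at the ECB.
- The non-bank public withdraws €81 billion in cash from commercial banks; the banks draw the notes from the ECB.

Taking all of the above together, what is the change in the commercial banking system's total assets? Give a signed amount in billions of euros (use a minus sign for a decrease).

-€163 billion

OMO purchase (from banks) €41.5 billion: just an asset swap on bank balance sheets → 0.
OMO purchase (from banks) €70 billion: just an asset swap on bank balance sheets → 0.
Government account inflow €82 billion: bank balance sheets shrink → −€82B.
Currency withdrawal €81 billion: bank balance sheets shrink → −€81B.
Net: 0 + 0 − 82 − 81 = -€163 billion.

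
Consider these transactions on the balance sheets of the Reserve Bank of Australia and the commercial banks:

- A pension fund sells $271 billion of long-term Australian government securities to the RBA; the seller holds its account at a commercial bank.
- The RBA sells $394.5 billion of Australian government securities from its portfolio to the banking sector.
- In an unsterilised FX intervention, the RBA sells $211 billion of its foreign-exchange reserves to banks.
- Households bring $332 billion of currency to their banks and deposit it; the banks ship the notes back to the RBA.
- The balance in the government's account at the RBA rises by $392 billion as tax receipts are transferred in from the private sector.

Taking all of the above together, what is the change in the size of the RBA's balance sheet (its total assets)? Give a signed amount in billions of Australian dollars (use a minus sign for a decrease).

Asset purchase (from non-banks) $271 billion: an RBA asset is acquired → +$271B.
OMO sale (to banks) $394.5 billion: an RBA asset is shed → −$394.5B.
FX sale $211 billion: an RBA asset is shed → −$211B.
Currency deposit $332 billion: only the composition of liabilities changes → 0.
Government account inflow $392 billion: only the composition of liabilities changes → 0.
Net: 271 − 394.5 − 211 + 0 + 0 = -$334.5 billion.

-$334.5 billion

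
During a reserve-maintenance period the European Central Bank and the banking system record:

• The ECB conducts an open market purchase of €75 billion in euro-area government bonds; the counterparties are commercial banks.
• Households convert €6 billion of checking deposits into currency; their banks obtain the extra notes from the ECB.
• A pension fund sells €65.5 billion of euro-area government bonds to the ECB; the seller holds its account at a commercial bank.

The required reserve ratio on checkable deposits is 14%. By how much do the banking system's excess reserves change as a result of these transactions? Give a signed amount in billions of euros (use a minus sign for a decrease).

+€126.17 billion

OMO purchase (from banks) €75 billion: reserves +€75B, deposits 0.
Currency withdrawal €6 billion: reserves −€6B, deposits −€6B.
Asset purchase (from non-banks) €65.5 billion: reserves +€65.5B, deposits +€65.5B.
Totals: Δreserves = +€134.5B, Δdeposits = +€59.5B.
Δrequired reserves = 14% × +€59.5B = +€8.33B.
Δexcess reserves = Δreserves − Δrequired = +€134.5B − (+€8.33B) = +€126.17 billion.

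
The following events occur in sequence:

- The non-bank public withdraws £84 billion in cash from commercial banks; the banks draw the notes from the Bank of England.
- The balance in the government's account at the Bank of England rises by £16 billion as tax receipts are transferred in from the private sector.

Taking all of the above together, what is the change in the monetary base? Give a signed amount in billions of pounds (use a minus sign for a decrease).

Bank of England balance sheet:
  Assets:      no change
  Liabilities: Bank reserves −£100B, Currency in circulation +£84B, Government deposits +£16B
Commercial banking system:
  Assets:      Reserves at CB −£100B
  Liabilities: Checkable deposits −£100B
Monetary base = currency + reserves: +£84B + (−£100B) = -£16 billion.

-£16 billion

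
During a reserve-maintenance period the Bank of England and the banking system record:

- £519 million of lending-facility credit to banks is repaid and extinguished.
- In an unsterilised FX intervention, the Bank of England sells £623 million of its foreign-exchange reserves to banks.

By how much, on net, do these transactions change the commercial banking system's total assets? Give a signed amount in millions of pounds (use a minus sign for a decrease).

Bank of England balance sheet:
  Assets:      Loans to banks −£519M, Foreign assets −£623M
  Liabilities: Bank reserves −£1142M
Commercial banking system:
  Assets:      Reserves at CB −£1142M, Foreign assets +£623M
  Liabilities: Borrowings from CB −£519M
Change in total bank assets = -£519 million.

-£519 million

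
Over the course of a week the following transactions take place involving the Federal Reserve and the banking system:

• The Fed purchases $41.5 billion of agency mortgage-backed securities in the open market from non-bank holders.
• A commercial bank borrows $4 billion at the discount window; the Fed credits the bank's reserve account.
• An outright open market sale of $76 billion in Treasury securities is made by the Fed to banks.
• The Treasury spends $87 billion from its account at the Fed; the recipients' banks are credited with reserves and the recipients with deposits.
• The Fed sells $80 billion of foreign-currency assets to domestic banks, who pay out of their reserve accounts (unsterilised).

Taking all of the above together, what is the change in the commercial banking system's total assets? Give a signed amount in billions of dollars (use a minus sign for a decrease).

+$132.5 billion

Fed balance sheet:
  Assets:      Securities −$34.5B, Loans to banks +$4B, Foreign assets −$80B
  Liabilities: Bank reserves −$23.5B, Government deposits −$87B
Commercial banking system:
  Assets:      Reserves at CB −$23.5B, Securities +$76B, Foreign assets +$80B
  Liabilities: Checkable deposits +$128.5B, Borrowings from CB +$4B
Change in total bank assets = +$132.5 billion.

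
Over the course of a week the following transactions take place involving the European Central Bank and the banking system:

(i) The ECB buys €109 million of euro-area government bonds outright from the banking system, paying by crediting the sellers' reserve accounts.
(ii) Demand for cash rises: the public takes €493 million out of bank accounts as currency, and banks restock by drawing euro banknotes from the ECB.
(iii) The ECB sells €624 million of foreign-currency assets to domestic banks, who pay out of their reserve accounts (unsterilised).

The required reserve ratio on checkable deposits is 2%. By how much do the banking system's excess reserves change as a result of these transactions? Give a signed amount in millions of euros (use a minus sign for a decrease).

OMO purchase (from banks) €109 million: reserves +€109M, deposits 0.
Currency withdrawal €493 million: reserves −€493M, deposits −€493M.
FX sale €624 million: reserves −€624M, deposits 0.
Totals: Δreserves = −€1008M, Δdeposits = −€493M.
Δrequired reserves = 2% × −€493M = −€9.86M.
Δexcess reserves = Δreserves − Δrequired = −€1008M − (−€9.86M) = -€998.14 million.

-€998.14 million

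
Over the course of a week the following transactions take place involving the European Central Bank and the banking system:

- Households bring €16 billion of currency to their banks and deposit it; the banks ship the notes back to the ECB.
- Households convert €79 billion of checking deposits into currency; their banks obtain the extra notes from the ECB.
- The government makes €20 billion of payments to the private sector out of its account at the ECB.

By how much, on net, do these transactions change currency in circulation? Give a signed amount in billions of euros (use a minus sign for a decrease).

+€63 billion

Currency deposit €16 billion: notes return to the central bank → −€16B.
Currency withdrawal €79 billion: notes leave the central bank → +€79B.
Government spending €20 billion: no currency enters or leaves circulation → 0.
Net: −16 + 79 + 0 = +€63 billion.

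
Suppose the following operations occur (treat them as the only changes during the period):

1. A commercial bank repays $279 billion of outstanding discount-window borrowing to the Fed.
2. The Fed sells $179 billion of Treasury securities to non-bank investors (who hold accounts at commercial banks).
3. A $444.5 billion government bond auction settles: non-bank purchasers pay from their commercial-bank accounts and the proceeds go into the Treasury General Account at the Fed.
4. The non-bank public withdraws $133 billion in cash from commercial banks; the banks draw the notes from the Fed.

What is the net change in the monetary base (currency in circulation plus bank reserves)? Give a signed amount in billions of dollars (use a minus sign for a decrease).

-$902.5 billion

Discount-window repayment $279 billion: Fed balance sheet contracts → −$279B.
Asset sale (to non-banks) $179 billion: Fed balance sheet contracts → −$179B.
Government account inflow $444.5 billion: reserves shift to a non-base liability → −$444.5B.
Currency withdrawal $133 billion: just a shift between currency and reserves — both are base money → 0.
Net: −279 − 179 − 444.5 + 0 = -$902.5 billion.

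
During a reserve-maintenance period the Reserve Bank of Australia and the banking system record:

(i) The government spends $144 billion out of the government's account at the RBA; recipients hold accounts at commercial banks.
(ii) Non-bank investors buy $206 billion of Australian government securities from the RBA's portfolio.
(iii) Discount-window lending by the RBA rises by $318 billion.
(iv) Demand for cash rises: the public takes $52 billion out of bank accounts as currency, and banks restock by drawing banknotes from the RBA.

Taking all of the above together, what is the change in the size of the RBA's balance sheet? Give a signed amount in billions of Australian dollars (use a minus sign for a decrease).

+$112 billion

Government spending $144 billion: only the composition of liabilities changes → 0.
Asset sale (to non-banks) $206 billion: an RBA asset is shed → −$206B.
Discount-window loan $318 billion: an RBA asset is acquired → +$318B.
Currency withdrawal $52 billion: only the composition of liabilities changes → 0.
Net: 0 − 206 + 318 + 0 = +$112 billion.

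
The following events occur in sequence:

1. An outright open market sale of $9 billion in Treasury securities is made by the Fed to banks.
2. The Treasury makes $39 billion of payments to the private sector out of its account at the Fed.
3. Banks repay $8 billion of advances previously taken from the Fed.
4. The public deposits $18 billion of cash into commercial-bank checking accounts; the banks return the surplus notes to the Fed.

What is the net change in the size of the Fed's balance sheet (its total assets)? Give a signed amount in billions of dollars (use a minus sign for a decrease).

OMO sale (to banks) $9 billion: a Fed asset is shed → −$9B.
Government spending $39 billion: only the composition of liabilities changes → 0.
Discount-window repayment $8 billion: a Fed asset is shed → −$8B.
Currency deposit $18 billion: only the composition of liabilities changes → 0.
Net: −9 + 0 − 8 + 0 = -$17 billion.

-$17 billion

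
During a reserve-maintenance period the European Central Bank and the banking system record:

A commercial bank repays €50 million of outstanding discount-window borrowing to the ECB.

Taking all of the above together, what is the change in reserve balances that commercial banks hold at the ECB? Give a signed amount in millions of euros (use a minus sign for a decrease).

ECB balance sheet:
  Assets:      Loans to banks −€50M
  Liabilities: Bank reserves −€50M
So the change in reserve balances that commercial banks hold at the ECB is -€50 million.

-€50 million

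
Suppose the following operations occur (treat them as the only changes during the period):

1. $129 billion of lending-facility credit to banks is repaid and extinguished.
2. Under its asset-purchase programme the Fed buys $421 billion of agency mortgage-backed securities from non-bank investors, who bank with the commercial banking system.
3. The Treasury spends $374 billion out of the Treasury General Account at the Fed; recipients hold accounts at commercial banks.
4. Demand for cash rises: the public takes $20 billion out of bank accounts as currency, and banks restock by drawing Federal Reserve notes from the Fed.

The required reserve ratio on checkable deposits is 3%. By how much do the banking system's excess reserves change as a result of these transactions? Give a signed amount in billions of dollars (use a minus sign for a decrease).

Discount-window repayment $129 billion: reserves −$129B, deposits 0.
Asset purchase (from non-banks) $421 billion: reserves +$421B, deposits +$421B.
Government spending $374 billion: reserves +$374B, deposits +$374B.
Currency withdrawal $20 billion: reserves −$20B, deposits −$20B.
Totals: Δreserves = +$646B, Δdeposits = +$775B.
Δrequired reserves = 3% × +$775B = +$23.25B.
Δexcess reserves = Δreserves − Δrequired = +$646B − (+$23.25B) = +$622.75 billion.

+$622.75 billion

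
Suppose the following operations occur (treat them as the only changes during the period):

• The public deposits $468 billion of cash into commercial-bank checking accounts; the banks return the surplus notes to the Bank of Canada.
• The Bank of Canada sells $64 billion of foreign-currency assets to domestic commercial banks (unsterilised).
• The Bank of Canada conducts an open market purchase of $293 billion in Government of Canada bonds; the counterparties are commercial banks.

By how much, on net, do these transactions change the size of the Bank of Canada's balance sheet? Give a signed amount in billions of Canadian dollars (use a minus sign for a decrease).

Currency deposit $468 billion: only the composition of liabilities changes → 0.
FX sale $64 billion: a Bank of Canada asset is shed → −$64B.
OMO purchase (from banks) $293 billion: a Bank of Canada asset is acquired → +$293B.
Net: 0 − 64 + 293 = +$229 billion.

+$229 billion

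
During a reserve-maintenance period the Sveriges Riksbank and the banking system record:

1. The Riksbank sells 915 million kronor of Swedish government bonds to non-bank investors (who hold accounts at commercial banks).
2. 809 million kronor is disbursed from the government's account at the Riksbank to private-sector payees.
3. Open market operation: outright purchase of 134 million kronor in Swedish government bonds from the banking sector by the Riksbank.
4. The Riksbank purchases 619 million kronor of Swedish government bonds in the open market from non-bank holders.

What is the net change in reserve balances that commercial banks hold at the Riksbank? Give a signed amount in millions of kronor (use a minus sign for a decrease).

Riksbank balance sheet:
  Assets:      Securities −162M
  Liabilities: Bank reserves +647M, Government deposits −809M
Commercial banking system:
  Assets:      Reserves at CB +647M, Securities −134M
  Liabilities: Checkable deposits +513M
So the change in reserve balances that commercial banks hold at the Riksbank is +647 million.

+647 million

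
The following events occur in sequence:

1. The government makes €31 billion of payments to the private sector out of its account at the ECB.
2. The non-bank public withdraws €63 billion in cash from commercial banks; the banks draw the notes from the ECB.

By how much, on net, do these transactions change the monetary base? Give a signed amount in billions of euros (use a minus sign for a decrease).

+€31 billion

Government spending €31 billion: a non-base liability converts back to reserves → +€31B.
Currency withdrawal €63 billion: just a shift between currency and reserves — both are base money → 0.
Net: 31 + 0 = +€31 billion.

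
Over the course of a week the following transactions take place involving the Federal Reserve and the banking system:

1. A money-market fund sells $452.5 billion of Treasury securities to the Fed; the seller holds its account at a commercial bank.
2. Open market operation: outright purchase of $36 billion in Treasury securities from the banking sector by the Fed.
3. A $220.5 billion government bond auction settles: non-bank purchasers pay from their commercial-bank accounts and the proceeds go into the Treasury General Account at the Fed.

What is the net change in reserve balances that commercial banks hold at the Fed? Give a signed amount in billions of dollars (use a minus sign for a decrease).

Asset purchase (from non-banks) $452.5 billion: the Fed pays by crediting reserve accounts → +$452.5B.
OMO purchase (from banks) $36 billion: the Fed pays by crediting reserve accounts → +$36B.
Government account inflow $220.5 billion: funds move from bank reserves into the government account → −$220.5B.
Net: 452.5 + 36 − 220.5 = +$268 billion.

+$268 billion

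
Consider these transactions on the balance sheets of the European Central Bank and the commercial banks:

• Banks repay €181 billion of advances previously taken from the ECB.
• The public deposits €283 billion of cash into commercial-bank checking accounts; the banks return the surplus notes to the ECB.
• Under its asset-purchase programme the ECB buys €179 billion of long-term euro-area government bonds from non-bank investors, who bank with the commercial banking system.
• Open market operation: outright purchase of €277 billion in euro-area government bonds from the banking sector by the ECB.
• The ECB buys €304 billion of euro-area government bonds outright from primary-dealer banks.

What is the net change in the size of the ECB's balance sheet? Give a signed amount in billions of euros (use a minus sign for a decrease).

+€579 billion

Discount-window repayment €181 billion: an ECB asset is shed → −€181B.
Currency deposit €283 billion: only the composition of liabilities changes → 0.
Asset purchase (from non-banks) €179 billion: an ECB asset is acquired → +€179B.
OMO purchase (from banks) €277 billion: an ECB asset is acquired → +€277B.
OMO purchase (from banks) €304 billion: an ECB asset is acquired → +€304B.
Net: −181 + 0 + 179 + 277 + 304 = +€579 billion.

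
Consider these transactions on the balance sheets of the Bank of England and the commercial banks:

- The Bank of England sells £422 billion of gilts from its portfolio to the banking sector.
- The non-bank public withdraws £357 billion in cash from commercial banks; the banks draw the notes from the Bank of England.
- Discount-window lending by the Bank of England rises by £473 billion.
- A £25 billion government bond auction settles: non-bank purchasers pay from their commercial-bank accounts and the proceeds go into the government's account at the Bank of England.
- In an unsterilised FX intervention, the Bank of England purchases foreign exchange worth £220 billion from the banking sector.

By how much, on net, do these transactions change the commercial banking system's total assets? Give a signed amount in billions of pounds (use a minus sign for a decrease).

Bank of England balance sheet:
  Assets:      Securities −£422B, Loans to banks +£473B, Foreign assets +£220B
  Liabilities: Bank reserves −£111B, Currency in circulation +£357B, Government deposits +£25B
Commercial banking system:
  Assets:      Reserves at CB −£111B, Securities +£422B, Foreign assets −£220B
  Liabilities: Checkable deposits −£382B, Borrowings from CB +£473B
Change in total bank assets = +£91 billion.

+£91 billion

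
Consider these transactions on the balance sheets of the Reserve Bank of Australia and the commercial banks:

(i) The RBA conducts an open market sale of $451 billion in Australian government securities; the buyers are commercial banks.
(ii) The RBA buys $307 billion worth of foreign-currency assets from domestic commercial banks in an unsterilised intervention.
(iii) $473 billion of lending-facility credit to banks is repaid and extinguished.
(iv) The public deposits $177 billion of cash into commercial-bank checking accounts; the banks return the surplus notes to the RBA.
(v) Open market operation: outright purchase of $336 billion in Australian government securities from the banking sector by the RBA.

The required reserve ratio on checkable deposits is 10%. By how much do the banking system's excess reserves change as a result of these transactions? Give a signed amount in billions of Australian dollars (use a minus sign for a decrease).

-$121.7 billion

OMO sale (to banks) $451 billion: reserves −$451B, deposits 0.
FX purchase $307 billion: reserves +$307B, deposits 0.
Discount-window repayment $473 billion: reserves −$473B, deposits 0.
Currency deposit $177 billion: reserves +$177B, deposits +$177B.
OMO purchase (from banks) $336 billion: reserves +$336B, deposits 0.
Totals: Δreserves = −$104B, Δdeposits = +$177B.
Δrequired reserves = 10% × +$177B = +$17.7B.
Δexcess reserves = Δreserves − Δrequired = −$104B − (+$17.7B) = -$121.7 billion.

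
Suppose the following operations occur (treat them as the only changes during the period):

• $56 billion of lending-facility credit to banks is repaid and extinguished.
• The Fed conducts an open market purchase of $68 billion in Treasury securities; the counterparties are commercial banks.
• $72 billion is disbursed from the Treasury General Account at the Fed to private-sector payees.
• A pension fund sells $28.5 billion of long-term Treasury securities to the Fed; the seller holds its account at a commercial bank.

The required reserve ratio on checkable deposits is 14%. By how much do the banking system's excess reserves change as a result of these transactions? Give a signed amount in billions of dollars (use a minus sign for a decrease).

+$98.43 billion

Discount-window repayment $56 billion: reserves −$56B, deposits 0.
OMO purchase (from banks) $68 billion: reserves +$68B, deposits 0.
Government spending $72 billion: reserves +$72B, deposits +$72B.
Asset purchase (from non-banks) $28.5 billion: reserves +$28.5B, deposits +$28.5B.
Totals: Δreserves = +$112.5B, Δdeposits = +$100.5B.
Δrequired reserves = 14% × +$100.5B = +$14.07B.
Δexcess reserves = Δreserves − Δrequired = +$112.5B − (+$14.07B) = +$98.43 billion.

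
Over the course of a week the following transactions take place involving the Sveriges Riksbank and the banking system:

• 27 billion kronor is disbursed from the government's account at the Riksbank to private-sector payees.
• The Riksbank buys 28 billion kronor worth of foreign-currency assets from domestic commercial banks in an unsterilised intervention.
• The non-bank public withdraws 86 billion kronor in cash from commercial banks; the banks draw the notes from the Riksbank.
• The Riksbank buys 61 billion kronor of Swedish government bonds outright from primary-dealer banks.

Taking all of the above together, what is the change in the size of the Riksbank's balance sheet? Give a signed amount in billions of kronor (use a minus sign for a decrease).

Riksbank balance sheet:
  Assets:      Securities +61B, Foreign assets +28B
  Liabilities: Bank reserves +30B, Currency in circulation +86B, Government deposits −27B
Commercial banking system:
  Assets:      Reserves at CB +30B, Securities −61B, Foreign assets −28B
  Liabilities: Checkable deposits −59B
Change in total Riksbank assets = +89 billion.

+89 billion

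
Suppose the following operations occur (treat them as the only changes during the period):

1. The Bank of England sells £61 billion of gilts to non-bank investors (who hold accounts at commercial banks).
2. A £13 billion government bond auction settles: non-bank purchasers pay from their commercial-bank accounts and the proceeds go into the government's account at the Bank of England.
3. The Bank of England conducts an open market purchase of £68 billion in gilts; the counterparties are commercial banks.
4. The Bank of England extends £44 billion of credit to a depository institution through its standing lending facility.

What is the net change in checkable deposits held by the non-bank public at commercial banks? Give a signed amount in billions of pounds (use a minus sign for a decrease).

Bank of England balance sheet:
  Assets:      Securities +£7B, Loans to banks +£44B
  Liabilities: Bank reserves +£38B, Government deposits +£13B
Commercial banking system:
  Assets:      Reserves at CB +£38B, Securities −£68B
  Liabilities: Checkable deposits −£74B, Borrowings from CB +£44B
So the change in checkable deposits held by the non-bank public at commercial banks is -£74 billion.

-£74 billion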